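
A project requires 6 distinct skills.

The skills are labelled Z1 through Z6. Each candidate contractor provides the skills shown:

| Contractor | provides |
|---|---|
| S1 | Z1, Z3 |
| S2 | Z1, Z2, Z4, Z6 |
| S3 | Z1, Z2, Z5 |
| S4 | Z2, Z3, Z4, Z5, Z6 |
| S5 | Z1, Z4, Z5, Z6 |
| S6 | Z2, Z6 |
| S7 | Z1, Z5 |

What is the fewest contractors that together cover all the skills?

S4 and S5 together: S4 ∪ S5 = {Z1, Z2, Z3, Z4, Z5, Z6} — every skill is covered.
No single contractor has all 6 skills (the largest, S4, has 5), so 2 is optimal.

2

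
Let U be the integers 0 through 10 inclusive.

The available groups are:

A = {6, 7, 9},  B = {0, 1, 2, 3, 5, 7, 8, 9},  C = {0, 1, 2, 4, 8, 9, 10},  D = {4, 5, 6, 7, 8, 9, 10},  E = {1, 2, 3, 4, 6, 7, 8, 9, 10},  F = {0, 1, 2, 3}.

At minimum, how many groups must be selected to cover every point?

2

Take {B, D}. Their union is {0, 1, 2, 3, 4, 5, 6, 7, 8, 9, 10}, which is all 11 points.
No single group has all 11 points (the largest, E, has 9), so 2 is optimal.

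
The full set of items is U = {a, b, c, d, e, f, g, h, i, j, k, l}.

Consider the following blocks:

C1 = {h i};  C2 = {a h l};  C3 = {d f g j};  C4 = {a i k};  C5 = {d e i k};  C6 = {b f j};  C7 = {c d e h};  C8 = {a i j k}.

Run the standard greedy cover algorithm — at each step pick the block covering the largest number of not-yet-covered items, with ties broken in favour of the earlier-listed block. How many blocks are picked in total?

5

Greedy: pick C3 (covers 4 new) → pick C2 (covers 3 new) → pick C5 (covers 3 new) → pick C6 (covers 1 new) → pick C7 (covers 1 new). Total picks: 5.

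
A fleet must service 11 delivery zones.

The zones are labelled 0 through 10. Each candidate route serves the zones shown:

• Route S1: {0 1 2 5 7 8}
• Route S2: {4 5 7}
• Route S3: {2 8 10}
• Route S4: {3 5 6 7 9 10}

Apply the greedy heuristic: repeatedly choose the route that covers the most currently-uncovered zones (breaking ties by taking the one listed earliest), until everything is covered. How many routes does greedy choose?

Greedy: pick S1 (covers 6 new) → pick S4 (covers 4 new) → pick S2 (covers 1 new). Total picks: 3.

3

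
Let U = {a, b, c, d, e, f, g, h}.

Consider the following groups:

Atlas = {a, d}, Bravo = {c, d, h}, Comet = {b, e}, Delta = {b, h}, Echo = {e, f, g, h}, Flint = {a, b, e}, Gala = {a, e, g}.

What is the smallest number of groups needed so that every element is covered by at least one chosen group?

3

Bravo, Echo, and Flint cover everything between them: the union {a, b, c, d, e, f, g, h} is all of U.
Only Bravo contains c, so Bravo is forced; the remaining 5 elements need at least 2 more groups (each remaining group adds at most 3) — so at least 3 groups are needed, and 3 is optimal.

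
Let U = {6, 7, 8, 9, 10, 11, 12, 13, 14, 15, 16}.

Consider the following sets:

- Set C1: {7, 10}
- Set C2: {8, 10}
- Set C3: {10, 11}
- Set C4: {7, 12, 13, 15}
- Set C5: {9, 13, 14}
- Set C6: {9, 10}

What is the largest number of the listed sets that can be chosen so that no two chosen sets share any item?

2

C2, C4 are pairwise disjoint (C2={8,10}; C4={7,12,13,15}).
Every remaining set overlaps one of these, and no 3 of the listed sets are pairwise disjoint, so 2 is the maximum.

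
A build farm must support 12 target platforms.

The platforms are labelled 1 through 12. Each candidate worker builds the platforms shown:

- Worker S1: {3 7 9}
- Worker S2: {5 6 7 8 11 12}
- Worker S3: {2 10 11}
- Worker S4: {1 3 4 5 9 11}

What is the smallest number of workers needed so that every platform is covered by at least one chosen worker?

S2 and S3 and S4 together: S2 ∪ S3 ∪ S4 = {1, 2, 3, 4, 5, 6, 7, 8, 9, 10, 11, 12} — every platform is covered.
Only S4 contains 1, so S4 is forced; the remaining 6 platforms need at least 2 more workers (each remaining worker adds at most 4) — so at least 3 workers are needed, and 3 is optimal.

3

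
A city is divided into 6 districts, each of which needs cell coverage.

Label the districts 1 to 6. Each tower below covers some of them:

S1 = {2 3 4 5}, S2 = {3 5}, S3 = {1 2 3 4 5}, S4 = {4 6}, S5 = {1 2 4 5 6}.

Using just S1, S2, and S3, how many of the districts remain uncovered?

1

Union of S1, S2, S3 = {1, 2, 3, 4, 5}.
Not covered: 6 — 1 district.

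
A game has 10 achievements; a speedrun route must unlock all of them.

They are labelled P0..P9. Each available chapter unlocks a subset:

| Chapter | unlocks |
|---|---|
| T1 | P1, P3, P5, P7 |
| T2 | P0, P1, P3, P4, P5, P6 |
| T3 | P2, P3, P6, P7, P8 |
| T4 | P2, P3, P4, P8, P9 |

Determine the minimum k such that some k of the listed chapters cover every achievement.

Take {T2, T3, T4}. Their union is {P0, P1, P2, P3, P4, P5, P6, P7, P8, P9}, which is all 10 achievements.
Only T2 contains P0, so T2 is forced; the remaining 4 achievements need at least 2 more chapters (each remaining chapter adds at most 3) — so at least 3 chapters are needed, and 3 is optimal.

3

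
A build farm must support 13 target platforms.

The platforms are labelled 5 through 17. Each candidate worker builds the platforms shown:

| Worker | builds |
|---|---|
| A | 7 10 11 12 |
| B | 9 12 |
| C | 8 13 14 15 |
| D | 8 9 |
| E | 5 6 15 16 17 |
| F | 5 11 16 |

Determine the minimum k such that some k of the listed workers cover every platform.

Take {A, B, C, E}. Their union is {5, 6, 7, 8, 9, 10, 11, 12, 13, 14, 15, 16, 17}, which is all 13 platforms.
Only C contains 13, so C is forced; the remaining 9 platforms need at least 3 more workers (each remaining worker adds at most 4) — so at least 4 workers are needed, and 4 is optimal.

4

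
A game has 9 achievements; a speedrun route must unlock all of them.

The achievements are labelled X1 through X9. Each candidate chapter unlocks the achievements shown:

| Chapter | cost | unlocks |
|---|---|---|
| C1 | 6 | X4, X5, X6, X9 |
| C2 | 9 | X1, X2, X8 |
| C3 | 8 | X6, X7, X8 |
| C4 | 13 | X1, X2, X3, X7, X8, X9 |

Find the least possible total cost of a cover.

19

C1, C4 together cover every achievement (C1 ∪ C4 = {X1, X2, X3, X4, X5, X6, X7, X8, X9}); total cost 6 + 13 = 19.
No covering selection has total cost below 19.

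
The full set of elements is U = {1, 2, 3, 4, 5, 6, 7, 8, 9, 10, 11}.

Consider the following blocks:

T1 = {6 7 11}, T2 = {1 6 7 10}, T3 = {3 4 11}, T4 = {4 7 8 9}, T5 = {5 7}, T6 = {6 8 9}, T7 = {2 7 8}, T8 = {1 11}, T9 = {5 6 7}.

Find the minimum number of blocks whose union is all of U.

T2 and T3 and T4 and T7 and T9 together: T2 ∪ T3 ∪ T4 ∪ T7 ∪ T9 = {1, 2, 3, 4, 5, 6, 7, 8, 9, 10, 11} — every element is covered.
No 4 of the 9 blocks cover everything (all 126 combinations miss at least one element), so 5 is optimal.

5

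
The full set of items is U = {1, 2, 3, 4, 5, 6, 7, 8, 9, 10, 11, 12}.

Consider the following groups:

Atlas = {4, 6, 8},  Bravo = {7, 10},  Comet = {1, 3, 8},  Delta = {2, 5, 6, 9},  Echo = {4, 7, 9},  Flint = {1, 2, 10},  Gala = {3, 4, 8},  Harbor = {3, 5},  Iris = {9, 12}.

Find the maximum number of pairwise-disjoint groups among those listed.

Atlas, Bravo, Harbor, Iris are pairwise disjoint (Atlas={4,6,8}; Bravo={7,10}; Harbor={3,5}; Iris={9,12}).
Every remaining group overlaps one of these, and no 5 of the listed groups are pairwise disjoint, so 4 is the maximum.

4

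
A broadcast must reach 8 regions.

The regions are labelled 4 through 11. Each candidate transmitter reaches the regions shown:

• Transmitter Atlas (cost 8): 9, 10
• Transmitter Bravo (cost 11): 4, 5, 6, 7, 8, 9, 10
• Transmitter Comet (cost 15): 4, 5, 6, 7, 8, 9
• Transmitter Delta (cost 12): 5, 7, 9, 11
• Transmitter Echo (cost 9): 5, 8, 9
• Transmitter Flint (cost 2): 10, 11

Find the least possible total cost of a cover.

13

Bravo, Flint together cover every region (Bravo ∪ Flint = {4, 5, 6, 7, 8, 9, 10, 11}); total cost 11 + 2 = 13.
No covering selection has total cost below 13.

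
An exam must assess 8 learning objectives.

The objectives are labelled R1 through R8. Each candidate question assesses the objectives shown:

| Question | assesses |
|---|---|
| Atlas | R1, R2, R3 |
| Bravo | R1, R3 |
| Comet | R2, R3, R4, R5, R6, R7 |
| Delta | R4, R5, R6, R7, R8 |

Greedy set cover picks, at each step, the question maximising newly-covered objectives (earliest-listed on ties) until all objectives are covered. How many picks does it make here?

Greedy: pick Comet (covers 6 new) → pick Atlas (covers 1 new) → pick Delta (covers 1 new). Total picks: 3.
(The true minimum cover uses only 2 questions, so greedy is not optimal here.)

3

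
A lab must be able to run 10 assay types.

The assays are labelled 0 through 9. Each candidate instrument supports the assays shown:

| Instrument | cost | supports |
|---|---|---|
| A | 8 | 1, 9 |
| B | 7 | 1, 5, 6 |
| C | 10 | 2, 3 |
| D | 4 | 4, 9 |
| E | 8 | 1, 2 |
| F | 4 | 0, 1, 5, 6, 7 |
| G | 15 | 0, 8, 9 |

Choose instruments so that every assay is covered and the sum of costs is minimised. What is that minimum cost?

C, D, F, G together cover every assay (C ∪ D ∪ F ∪ G = {0, 1, 2, 3, 4, 5, 6, 7, 8, 9}); total cost 10 + 4 + 4 + 15 = 33.
No covering selection has total cost below 33.

33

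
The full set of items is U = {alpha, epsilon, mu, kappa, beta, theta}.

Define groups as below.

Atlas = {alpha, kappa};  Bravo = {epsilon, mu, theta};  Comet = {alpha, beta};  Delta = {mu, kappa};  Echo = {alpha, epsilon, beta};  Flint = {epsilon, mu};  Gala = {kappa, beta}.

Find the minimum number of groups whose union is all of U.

3

Bravo, Comet, and Delta cover everything between them: the union {alpha, epsilon, mu, kappa, beta, theta} is all of U.
Only Bravo contains theta, so Bravo is forced; the remaining 3 items need at least 2 more groups (each remaining group adds at most 2) — so at least 3 groups are needed, and 3 is optimal.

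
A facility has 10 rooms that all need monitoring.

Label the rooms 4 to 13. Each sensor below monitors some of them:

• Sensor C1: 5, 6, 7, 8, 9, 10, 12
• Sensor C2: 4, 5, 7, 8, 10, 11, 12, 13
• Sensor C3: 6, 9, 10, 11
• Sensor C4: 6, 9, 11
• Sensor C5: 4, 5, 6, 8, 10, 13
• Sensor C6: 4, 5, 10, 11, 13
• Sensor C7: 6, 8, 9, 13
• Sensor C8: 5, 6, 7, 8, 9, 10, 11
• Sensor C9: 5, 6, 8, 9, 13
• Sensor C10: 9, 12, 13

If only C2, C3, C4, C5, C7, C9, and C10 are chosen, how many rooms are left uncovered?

Union of C2, C3, C4, C5, C7, C9, C10 = {4, 5, 6, 7, 8, 9, 10, 11, 12, 13} — that's every room, so 0 are uncovered.

0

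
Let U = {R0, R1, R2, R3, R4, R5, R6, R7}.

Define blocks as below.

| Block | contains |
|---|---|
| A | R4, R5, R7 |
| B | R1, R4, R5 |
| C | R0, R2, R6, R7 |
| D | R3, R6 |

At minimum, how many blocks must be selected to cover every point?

B and C and D together: B ∪ C ∪ D = {R0, R1, R2, R3, R4, R5, R6, R7} — every point is covered.
Only C contains R0, so C is forced; the remaining 4 points need at least 2 more blocks (each remaining block adds at most 3) — so at least 3 blocks are needed, and 3 is optimal.

3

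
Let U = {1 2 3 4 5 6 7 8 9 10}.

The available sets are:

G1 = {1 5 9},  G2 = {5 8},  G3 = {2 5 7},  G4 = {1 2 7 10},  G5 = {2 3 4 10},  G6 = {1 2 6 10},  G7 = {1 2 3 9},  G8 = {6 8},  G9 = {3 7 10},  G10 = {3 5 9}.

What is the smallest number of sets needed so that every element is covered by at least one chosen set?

Take {G1, G4, G5, G8}. Their union is {1, 2, 3, 4, 5, 6, 7, 8, 9, 10}, which is all 10 elements.
No 3 of the 10 sets cover everything (all 120 combinations miss at least one element), so 4 is optimal.

4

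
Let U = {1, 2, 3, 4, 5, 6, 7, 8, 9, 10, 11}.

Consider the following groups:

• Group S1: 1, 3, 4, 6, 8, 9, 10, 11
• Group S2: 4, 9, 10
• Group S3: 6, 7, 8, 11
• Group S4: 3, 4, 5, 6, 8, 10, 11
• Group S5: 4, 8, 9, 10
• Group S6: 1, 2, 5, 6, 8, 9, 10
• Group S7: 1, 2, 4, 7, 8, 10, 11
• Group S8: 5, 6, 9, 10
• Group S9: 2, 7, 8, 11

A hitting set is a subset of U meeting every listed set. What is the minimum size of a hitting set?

The 2 elements {7, 10} hit every group.
The groups S2, S3 are pairwise disjoint, so any hitting set needs a separate element for each — at least 2. Hence 2 is optimal.

2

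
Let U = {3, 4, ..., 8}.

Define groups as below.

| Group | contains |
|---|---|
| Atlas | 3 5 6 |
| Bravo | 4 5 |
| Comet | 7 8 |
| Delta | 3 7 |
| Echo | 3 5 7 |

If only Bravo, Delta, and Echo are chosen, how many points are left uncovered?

2

Union of Bravo, Delta, Echo = {3, 4, 5, 7}.
Not covered: 6, 8 — 2 points.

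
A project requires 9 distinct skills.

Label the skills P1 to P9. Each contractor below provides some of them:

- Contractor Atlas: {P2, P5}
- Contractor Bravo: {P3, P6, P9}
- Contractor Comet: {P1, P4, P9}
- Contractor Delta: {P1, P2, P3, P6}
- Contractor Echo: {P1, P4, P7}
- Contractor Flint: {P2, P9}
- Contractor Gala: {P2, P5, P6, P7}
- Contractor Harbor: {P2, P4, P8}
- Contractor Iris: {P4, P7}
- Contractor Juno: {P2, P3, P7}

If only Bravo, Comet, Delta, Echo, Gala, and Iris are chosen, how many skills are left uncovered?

Union of Bravo, Comet, Delta, Echo, Gala, Iris = {P1, P2, P3, P4, P5, P6, P7, P9}.
Not covered: P8 — 1 skill.

1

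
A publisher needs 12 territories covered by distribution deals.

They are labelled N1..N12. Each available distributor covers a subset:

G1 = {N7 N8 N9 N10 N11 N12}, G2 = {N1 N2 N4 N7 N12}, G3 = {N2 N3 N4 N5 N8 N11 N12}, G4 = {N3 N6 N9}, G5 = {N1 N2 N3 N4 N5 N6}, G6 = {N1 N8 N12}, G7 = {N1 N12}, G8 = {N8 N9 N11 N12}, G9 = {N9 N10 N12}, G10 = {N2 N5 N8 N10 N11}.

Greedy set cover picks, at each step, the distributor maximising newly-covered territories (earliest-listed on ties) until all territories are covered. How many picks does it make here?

3

Greedy: pick G3 (covers 7 new) → pick G1 (covers 3 new) → pick G5 (covers 2 new). Total picks: 3.
(The true minimum cover uses only 2 distributors, so greedy is not optimal here.)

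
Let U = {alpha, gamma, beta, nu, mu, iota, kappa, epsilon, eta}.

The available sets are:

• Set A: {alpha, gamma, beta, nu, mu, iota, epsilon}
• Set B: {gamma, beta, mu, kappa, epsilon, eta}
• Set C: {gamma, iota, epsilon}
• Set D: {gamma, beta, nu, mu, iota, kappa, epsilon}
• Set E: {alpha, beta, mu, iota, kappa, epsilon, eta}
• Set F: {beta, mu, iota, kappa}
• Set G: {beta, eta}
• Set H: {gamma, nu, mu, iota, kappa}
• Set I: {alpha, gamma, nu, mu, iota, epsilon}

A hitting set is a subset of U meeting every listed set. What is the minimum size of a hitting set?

2

The 2 elements {gamma, beta} hit every set.
The sets G, I are pairwise disjoint, so any hitting set needs a separate element for each — at least 2. Hence 2 is optimal.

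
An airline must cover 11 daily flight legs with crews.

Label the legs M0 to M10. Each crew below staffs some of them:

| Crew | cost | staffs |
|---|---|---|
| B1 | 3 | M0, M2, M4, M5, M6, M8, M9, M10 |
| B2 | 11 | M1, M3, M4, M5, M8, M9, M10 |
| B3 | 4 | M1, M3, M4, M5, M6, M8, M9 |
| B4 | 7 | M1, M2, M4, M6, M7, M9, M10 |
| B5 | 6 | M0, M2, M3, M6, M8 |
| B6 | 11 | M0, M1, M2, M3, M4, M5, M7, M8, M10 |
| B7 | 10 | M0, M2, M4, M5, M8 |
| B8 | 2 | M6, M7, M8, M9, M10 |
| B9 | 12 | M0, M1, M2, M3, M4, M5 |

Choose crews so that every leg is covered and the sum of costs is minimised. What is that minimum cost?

B1, B3, B8 together cover every leg (B1 ∪ B3 ∪ B8 = {M0, M1, M2, M3, M4, M5, M6, M7, M8, M9, M10}); total cost 3 + 4 + 2 = 9.
No covering selection has total cost below 9.

9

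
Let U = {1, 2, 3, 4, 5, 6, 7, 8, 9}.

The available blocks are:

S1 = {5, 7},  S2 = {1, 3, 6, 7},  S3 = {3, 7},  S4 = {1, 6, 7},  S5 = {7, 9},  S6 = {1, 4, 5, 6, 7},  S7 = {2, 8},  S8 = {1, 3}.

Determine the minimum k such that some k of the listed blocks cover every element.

4

S5, S6, S7, and S8 cover everything between them: the union {1, 2, 3, 4, 5, 6, 7, 8, 9} is all of U.
No 3 of the 8 blocks cover everything (all 56 combinations miss at least one element), so 4 is optimal.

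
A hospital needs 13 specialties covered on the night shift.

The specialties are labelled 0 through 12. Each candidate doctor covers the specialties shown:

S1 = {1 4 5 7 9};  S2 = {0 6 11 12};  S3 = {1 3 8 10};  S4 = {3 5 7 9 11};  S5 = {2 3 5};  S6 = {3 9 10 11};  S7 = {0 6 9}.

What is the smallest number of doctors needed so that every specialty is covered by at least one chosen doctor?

Take {S1, S2, S3, S5}. Their union is {0, 1, 2, 3, 4, 5, 6, 7, 8, 9, 10, 11, 12}, which is all 13 specialties.
Only S5 contains 2, so S5 is forced; the remaining 10 specialties need at least 3 more doctors (each remaining doctor adds at most 4) — so at least 4 doctors are needed, and 4 is optimal.

4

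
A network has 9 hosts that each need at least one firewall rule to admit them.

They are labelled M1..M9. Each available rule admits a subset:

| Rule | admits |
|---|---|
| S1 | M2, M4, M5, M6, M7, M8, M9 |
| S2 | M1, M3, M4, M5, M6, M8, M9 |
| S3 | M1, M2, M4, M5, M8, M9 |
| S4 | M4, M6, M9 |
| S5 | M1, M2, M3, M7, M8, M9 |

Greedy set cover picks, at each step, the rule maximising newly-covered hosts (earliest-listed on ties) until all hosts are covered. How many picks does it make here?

2

Greedy: pick S1 (covers 7 new) → pick S2 (covers 2 new). Total picks: 2.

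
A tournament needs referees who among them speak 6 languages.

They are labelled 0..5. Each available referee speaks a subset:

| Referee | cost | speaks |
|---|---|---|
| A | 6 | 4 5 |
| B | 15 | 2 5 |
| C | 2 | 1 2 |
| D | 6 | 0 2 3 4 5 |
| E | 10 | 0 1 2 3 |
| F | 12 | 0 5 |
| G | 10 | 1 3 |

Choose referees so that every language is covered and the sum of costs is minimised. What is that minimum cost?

C, D together cover every language (C ∪ D = {0, 1, 2, 3, 4, 5}); total cost 2 + 6 = 8.
No covering selection has total cost below 8.

8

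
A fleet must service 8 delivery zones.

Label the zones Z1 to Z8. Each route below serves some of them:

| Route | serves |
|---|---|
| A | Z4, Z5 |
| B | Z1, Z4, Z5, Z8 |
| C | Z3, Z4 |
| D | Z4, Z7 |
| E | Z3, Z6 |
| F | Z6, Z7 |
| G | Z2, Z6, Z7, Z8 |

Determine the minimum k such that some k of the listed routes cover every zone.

3

Take {B, C, G}. Their union is {Z1, Z2, Z3, Z4, Z5, Z6, Z7, Z8}, which is all 8 zones.
Only B contains Z1, so B is forced; the remaining 4 zones need at least 2 more routes (each remaining route adds at most 3) — so at least 3 routes are needed, and 3 is optimal.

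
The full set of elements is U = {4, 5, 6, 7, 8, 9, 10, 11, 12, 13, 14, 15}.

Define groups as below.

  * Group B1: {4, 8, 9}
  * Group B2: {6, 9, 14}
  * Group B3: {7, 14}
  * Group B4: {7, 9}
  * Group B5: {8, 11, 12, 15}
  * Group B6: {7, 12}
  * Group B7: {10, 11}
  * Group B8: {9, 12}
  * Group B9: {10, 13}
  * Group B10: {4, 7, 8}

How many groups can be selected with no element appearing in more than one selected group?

B1, B3, B7 are pairwise disjoint (B1={4,8,9}; B3={7,14}; B7={10,11}).
Every remaining group overlaps one of these, and no 4 of the listed groups are pairwise disjoint, so 3 is the maximum.

3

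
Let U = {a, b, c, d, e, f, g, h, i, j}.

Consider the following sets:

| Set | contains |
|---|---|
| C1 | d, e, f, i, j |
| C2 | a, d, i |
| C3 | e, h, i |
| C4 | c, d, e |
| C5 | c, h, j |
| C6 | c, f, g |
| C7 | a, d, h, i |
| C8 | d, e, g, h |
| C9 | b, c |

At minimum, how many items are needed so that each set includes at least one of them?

T = {c, d, e} meets every set (each contains at least one member of T), and |T| = 3.
No choice of 2 items meets every set, so 3 is the minimum.

3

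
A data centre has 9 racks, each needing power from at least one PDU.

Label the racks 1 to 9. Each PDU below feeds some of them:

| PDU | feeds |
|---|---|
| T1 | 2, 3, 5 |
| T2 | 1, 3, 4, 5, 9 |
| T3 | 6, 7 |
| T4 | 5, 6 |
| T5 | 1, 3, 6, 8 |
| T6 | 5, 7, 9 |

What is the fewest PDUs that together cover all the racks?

4

T1 and T2 and T3 and T5 together: T1 ∪ T2 ∪ T3 ∪ T5 = {1, 2, 3, 4, 5, 6, 7, 8, 9} — every rack is covered.
No 3 of the 6 PDUs cover everything (all 20 combinations miss at least one rack), so 4 is optimal.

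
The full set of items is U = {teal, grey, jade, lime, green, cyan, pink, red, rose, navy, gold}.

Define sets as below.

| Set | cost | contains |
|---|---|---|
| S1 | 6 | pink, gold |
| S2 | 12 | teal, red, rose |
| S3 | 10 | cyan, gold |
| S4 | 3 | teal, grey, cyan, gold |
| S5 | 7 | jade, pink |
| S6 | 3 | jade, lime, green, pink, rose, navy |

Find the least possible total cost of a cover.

18

S2, S4, S6 together cover every item (S2 ∪ S4 ∪ S6 = {teal, grey, jade, lime, green, cyan, pink, red, rose, navy, gold}); total cost 12 + 3 + 3 = 18.
No covering selection has total cost below 18.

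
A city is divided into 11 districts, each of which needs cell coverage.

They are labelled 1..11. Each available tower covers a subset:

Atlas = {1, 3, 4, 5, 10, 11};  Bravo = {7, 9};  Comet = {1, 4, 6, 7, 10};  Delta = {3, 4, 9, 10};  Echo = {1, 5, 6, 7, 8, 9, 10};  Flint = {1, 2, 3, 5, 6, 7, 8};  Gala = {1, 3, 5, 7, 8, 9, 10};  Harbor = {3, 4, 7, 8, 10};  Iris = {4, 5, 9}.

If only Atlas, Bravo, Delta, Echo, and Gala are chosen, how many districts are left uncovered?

Union of Atlas, Bravo, Delta, Echo, Gala = {1, 3, 4, 5, 6, 7, 8, 9, 10, 11}.
Not covered: 2 — 1 district.

1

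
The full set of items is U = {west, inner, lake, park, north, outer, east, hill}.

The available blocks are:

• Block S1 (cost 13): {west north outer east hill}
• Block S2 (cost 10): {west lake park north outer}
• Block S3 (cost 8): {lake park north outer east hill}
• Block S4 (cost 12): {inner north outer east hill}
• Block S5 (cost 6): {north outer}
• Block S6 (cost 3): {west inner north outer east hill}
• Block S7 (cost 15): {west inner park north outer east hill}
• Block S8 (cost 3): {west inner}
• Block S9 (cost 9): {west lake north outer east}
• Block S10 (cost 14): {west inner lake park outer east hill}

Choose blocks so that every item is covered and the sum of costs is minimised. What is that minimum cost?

11

S3, S8 together cover every item (S3 ∪ S8 = {west, inner, lake, park, north, outer, east, hill}); total cost 8 + 3 = 11.
No covering selection has total cost below 11.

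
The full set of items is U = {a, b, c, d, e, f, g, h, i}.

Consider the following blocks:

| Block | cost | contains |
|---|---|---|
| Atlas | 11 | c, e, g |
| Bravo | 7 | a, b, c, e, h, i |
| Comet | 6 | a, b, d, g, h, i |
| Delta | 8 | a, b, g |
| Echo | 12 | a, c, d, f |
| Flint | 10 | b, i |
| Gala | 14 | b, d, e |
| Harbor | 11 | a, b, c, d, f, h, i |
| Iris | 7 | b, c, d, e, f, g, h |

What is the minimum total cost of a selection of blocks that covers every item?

13

Comet, Iris together cover every item (Comet ∪ Iris = {a, b, c, d, e, f, g, h, i}); total cost 6 + 7 = 13.
No covering selection has total cost below 13.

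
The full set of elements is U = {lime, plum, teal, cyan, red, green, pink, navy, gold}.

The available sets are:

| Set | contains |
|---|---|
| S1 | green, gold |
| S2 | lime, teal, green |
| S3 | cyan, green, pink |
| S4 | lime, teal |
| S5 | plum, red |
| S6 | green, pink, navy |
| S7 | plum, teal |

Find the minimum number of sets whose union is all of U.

Take {S1, S2, S3, S5, S6}. Their union is {lime, plum, teal, cyan, red, green, pink, navy, gold}, which is all 9 elements.
Only S1 contains gold, so S1 is forced; the remaining 7 elements need at least 4 more sets (each remaining set adds at most 2) — so at least 5 sets are needed, and 5 is optimal.

5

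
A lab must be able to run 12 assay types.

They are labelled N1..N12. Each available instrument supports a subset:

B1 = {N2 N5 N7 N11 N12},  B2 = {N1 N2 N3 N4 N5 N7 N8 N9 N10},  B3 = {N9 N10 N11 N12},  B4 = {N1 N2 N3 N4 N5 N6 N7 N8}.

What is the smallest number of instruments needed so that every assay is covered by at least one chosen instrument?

Take {B3, B4}. Their union is {N1, N2, N3, N4, N5, N6, N7, N8, N9, N10, N11, N12}, which is all 12 assays.
No single instrument has all 12 assays (the largest, B2, has 9), so 2 is optimal.

2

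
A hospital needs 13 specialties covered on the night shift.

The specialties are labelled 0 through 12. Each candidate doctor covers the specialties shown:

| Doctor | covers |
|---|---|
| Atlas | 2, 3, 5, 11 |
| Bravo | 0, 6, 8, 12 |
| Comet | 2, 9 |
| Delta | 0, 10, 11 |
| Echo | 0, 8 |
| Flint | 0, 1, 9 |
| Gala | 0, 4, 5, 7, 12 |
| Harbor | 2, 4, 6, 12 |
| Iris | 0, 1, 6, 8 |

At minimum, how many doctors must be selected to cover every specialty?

Atlas and Bravo and Delta and Flint and Gala together: Atlas ∪ Bravo ∪ Delta ∪ Flint ∪ Gala = {0, 1, 2, 3, 4, 5, 6, 7, 8, 9, 10, 11, 12} — every specialty is covered.
No 4 of the 9 doctors cover everything (all 126 combinations miss at least one specialty), so 5 is optimal.

5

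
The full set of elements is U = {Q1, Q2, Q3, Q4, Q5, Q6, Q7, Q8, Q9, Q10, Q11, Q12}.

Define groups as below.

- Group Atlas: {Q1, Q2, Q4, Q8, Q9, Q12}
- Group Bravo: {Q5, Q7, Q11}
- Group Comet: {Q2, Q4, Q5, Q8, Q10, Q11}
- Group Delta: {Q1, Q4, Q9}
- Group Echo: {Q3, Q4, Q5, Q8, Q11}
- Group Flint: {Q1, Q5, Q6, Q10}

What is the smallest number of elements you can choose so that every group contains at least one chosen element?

The 2 elements {Q1, Q5} hit every group.
The groups Bravo, Delta are pairwise disjoint, so any hitting set needs a separate element for each — at least 2. Hence 2 is optimal.

2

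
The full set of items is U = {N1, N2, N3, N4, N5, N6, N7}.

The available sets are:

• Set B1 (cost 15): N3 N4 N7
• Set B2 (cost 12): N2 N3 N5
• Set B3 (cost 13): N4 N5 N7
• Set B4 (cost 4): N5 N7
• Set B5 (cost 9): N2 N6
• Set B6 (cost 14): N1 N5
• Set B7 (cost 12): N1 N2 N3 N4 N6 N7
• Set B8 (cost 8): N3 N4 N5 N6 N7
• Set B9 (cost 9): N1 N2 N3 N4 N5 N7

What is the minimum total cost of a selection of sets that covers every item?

16

B4, B7 together cover every item (B4 ∪ B7 = {N1, N2, N3, N4, N5, N6, N7}); total cost 4 + 12 = 16.
The greedy pick B9, B8 costs 17; no covering selection beats 16.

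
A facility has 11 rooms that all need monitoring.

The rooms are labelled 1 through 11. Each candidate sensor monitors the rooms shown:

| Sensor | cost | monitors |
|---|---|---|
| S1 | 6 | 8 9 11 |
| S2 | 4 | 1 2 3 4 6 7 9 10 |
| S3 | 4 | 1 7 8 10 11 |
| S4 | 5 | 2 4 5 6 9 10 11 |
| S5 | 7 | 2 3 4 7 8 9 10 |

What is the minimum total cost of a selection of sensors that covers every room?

S2, S3, S4 together cover every room (S2 ∪ S3 ∪ S4 = {1, 2, 3, 4, 5, 6, 7, 8, 9, 10, 11}); total cost 4 + 4 + 5 = 13.
No covering selection has total cost below 13.

13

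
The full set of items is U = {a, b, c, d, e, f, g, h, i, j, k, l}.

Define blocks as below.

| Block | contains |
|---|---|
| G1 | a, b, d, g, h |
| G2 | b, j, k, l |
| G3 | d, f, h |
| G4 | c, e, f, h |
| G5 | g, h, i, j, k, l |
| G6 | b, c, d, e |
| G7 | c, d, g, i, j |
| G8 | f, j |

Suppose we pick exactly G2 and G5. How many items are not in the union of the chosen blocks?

Union of G2, G5 = {b, g, h, i, j, k, l}.
Not covered: a, c, d, e, f — 5 items.

5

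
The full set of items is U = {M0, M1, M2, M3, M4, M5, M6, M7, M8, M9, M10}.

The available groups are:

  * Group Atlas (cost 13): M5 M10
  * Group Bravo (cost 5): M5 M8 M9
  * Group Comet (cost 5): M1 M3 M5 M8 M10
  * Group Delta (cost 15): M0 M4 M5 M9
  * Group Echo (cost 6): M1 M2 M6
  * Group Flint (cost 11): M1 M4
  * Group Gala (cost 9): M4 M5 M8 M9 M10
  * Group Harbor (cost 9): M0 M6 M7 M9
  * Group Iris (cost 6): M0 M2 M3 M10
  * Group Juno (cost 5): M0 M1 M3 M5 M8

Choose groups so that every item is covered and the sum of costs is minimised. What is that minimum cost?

Gala, Harbor, Iris, Juno together cover every item (Gala ∪ Harbor ∪ Iris ∪ Juno = {M0, M1, M2, M3, M4, M5, M6, M7, M8, M9, M10}); total cost 9 + 9 + 6 + 5 = 29.
No covering selection has total cost below 29.

29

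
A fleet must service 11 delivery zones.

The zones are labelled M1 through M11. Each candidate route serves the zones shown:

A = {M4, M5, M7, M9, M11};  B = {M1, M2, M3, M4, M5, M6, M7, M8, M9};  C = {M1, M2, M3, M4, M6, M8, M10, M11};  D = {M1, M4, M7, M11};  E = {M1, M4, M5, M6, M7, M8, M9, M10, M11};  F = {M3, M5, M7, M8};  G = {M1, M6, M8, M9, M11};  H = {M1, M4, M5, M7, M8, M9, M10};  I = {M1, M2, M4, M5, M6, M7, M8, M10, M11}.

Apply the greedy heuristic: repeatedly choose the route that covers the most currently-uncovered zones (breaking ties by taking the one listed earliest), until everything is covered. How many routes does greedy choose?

2

Greedy: pick B (covers 9 new) → pick C (covers 2 new). Total picks: 2.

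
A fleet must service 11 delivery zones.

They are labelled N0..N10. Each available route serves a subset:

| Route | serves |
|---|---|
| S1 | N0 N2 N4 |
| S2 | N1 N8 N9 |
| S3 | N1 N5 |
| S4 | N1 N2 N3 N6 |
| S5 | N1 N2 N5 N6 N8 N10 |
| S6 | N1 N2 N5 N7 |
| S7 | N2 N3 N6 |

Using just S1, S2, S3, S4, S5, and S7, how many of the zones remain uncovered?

Union of S1, S2, S3, S4, S5, S7 = {N0, N1, N2, N3, N4, N5, N6, N8, N9, N10}.
Not covered: N7 — 1 zone.

1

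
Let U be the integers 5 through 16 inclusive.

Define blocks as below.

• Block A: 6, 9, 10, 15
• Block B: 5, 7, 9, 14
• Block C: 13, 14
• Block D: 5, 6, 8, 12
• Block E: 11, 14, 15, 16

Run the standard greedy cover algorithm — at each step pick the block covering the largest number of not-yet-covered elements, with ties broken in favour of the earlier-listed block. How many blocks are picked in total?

Greedy: pick A (covers 4 new) → pick B (covers 3 new) → pick D (covers 2 new) → pick E (covers 2 new) → pick C (covers 1 new). Total picks: 5.

5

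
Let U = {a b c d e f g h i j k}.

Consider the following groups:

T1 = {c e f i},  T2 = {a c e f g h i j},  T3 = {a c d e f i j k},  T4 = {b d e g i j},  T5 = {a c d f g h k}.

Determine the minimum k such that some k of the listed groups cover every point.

2

T4 and T5 together: T4 ∪ T5 = {a, b, c, d, e, f, g, h, i, j, k} — every point is covered.
No single group has all 11 points (the largest, T2, has 8), so 2 is optimal.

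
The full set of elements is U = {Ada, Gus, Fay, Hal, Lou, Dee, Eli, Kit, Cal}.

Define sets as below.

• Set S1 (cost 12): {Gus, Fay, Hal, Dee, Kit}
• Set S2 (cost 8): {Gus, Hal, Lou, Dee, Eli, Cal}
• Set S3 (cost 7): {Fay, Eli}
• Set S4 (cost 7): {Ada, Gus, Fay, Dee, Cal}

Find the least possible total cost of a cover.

27

S1, S2, S4 together cover every element (S1 ∪ S2 ∪ S4 = {Ada, Gus, Fay, Hal, Lou, Dee, Eli, Kit, Cal}); total cost 12 + 8 + 7 = 27.
No covering selection has total cost below 27.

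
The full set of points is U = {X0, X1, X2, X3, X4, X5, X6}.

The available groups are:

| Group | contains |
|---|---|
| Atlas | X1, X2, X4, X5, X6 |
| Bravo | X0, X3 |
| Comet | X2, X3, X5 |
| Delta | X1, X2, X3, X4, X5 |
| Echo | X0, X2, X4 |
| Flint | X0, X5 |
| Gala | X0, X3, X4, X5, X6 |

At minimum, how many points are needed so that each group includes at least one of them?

The 2 points {X0, X5} hit every group.
The groups Atlas, Bravo are pairwise disjoint, so any hitting set needs a separate point for each — at least 2. Hence 2 is optimal.

2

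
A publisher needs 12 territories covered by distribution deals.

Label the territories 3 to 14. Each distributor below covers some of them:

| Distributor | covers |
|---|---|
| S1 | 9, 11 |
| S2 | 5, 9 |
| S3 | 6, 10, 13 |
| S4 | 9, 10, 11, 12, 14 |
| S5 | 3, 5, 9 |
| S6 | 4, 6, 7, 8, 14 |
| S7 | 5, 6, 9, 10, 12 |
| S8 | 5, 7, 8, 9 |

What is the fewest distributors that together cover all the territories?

Take {S3, S4, S5, S6}. Their union is {3, 4, 5, 6, 7, 8, 9, 10, 11, 12, 13, 14}, which is all 12 territories.
Only S3 contains 13, so S3 is forced; the remaining 9 territories need at least 3 more distributors (each remaining distributor adds at most 4) — so at least 4 distributors are needed, and 4 is optimal.

4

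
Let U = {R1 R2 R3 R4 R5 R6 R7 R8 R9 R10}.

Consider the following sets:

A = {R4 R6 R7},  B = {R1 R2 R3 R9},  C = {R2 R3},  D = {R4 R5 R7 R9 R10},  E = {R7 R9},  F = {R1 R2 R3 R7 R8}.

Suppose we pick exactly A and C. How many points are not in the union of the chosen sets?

Union of A, C = {R2, R3, R4, R6, R7}.
Not covered: R1, R5, R8, R9, R10 — 5 points.

5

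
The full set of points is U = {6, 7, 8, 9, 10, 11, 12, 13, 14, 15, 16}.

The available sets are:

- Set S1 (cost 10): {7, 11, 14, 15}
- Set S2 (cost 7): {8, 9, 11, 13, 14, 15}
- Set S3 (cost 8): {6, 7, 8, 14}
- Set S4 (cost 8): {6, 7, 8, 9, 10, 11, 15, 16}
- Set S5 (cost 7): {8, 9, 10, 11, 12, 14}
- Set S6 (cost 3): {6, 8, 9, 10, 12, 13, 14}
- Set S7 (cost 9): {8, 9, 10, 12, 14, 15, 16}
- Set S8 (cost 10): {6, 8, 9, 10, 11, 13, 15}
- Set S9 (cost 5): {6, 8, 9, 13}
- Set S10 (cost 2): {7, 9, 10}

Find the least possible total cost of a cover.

11

S4, S6 together cover every point (S4 ∪ S6 = {6, 7, 8, 9, 10, 11, 12, 13, 14, 15, 16}); total cost 8 + 3 = 11.
No covering selection has total cost below 11.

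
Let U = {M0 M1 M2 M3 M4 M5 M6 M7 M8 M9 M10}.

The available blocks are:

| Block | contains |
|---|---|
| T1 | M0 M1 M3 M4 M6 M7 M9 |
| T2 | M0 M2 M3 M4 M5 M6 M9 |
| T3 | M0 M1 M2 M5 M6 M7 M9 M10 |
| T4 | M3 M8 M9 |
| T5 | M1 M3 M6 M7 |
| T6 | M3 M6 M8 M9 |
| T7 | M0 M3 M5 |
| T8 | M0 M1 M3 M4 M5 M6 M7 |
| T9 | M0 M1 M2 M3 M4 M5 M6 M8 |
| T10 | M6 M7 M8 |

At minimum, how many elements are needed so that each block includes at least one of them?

Take H = {M3, M7}. Each listed block contains at least one of these, so H is a hitting set of size 2.
The blocks T7, T10 are pairwise disjoint, so any hitting set needs a separate element for each — at least 2. Hence 2 is optimal.

2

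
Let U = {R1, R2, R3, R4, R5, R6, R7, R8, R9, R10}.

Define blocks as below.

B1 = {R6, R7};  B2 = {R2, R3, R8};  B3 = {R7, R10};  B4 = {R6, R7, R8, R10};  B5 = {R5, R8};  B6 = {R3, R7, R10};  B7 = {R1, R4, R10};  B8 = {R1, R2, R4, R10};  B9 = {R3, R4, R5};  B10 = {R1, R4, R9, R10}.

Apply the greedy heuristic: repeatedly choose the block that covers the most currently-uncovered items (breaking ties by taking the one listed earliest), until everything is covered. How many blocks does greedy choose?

Greedy: pick B4 (covers 4 new) → pick B8 (covers 3 new) → pick B9 (covers 2 new) → pick B10 (covers 1 new). Total picks: 4.

4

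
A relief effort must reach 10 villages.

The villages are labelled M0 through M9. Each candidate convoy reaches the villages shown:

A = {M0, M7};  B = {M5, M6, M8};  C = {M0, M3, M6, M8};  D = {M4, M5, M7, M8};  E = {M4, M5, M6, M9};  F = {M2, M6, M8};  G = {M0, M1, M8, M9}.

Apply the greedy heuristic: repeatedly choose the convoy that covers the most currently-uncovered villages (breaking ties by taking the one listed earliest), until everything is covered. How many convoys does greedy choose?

Greedy: pick C (covers 4 new) → pick D (covers 3 new) → pick G (covers 2 new) → pick F (covers 1 new). Total picks: 4.

4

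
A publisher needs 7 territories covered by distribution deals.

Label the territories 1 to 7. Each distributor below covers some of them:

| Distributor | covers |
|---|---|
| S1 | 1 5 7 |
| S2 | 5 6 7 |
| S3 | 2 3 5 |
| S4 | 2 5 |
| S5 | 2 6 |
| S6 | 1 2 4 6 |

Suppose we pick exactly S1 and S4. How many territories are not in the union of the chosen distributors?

3

Union of S1, S4 = {1, 2, 5, 7}.
Not covered: 3, 4, 6 — 3 territories.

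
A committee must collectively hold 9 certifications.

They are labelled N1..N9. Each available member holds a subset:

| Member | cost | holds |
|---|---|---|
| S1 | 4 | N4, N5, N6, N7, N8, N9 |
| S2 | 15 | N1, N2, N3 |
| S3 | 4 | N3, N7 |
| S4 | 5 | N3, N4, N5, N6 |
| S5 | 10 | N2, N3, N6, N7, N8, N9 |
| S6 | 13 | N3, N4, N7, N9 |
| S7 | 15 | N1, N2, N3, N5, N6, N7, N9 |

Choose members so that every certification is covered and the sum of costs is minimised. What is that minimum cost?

19

S1, S2 together cover every certification (S1 ∪ S2 = {N1, N2, N3, N4, N5, N6, N7, N8, N9}); total cost 4 + 15 = 19.
The greedy pick S1, S3, S2 costs 23; no covering selection beats 19.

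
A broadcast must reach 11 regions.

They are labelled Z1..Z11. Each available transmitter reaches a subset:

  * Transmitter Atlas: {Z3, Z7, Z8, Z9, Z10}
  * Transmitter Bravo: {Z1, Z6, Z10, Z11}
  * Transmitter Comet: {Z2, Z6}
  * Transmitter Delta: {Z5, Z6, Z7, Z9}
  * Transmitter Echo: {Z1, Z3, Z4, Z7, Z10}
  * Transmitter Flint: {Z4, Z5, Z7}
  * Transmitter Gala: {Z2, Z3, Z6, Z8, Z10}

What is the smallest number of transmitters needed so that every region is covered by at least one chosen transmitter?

4

Take {Bravo, Delta, Flint, Gala}. Their union is {Z1, Z2, Z3, Z4, Z5, Z6, Z7, Z8, Z9, Z10, Z11}, which is all 11 regions.
No 3 of the 7 transmitters cover everything (all 35 combinations miss at least one region), so 4 is optimal.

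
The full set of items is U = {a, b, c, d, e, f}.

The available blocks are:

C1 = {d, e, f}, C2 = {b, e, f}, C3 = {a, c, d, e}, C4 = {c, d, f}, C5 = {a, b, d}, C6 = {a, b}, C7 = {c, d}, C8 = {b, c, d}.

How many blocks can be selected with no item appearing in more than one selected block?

2

C1, C6 are pairwise disjoint (C1={d,e,f}; C6={a,b}).
Every remaining block overlaps one of these, and no 3 of the listed blocks are pairwise disjoint, so 2 is the maximum.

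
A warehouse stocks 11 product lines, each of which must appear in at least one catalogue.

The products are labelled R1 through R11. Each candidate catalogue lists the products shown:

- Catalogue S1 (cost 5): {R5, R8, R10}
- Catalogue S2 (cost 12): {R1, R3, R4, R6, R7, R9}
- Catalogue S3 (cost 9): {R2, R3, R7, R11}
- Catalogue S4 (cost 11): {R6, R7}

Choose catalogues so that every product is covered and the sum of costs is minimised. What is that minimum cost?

S1, S2, S3 together cover every product (S1 ∪ S2 ∪ S3 = {R1, R2, R3, R4, R5, R6, R7, R8, R9, R10, R11}); total cost 5 + 12 + 9 = 26.
No covering selection has total cost below 26.

26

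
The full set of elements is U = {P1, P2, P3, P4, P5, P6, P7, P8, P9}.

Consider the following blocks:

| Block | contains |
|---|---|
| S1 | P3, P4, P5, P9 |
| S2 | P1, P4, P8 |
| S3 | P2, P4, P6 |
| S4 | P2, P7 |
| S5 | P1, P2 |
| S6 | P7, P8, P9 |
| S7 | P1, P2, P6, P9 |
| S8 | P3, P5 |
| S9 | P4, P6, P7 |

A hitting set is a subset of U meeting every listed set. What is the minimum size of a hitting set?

4

Take H = {P2, P3, P7, P8}. Each listed block contains at least one of these, so H is a hitting set of size 4.
No choice of 3 elements meets every block, so 4 is the minimum.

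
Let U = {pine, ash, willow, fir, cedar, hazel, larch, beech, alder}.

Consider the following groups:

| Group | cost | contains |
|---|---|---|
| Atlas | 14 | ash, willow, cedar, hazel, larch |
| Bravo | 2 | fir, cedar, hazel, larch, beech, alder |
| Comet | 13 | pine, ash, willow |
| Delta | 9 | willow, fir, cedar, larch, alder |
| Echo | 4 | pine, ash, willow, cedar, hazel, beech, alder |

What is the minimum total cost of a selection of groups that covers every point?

6

Bravo, Echo together cover every point (Bravo ∪ Echo = {pine, ash, willow, fir, cedar, hazel, larch, beech, alder}); total cost 2 + 4 = 6.
No covering selection has total cost below 6.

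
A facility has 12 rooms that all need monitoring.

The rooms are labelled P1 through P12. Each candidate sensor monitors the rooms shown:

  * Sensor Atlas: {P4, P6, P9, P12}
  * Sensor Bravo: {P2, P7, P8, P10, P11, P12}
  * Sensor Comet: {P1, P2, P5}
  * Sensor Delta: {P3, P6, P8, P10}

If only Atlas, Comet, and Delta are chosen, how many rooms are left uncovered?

2

Union of Atlas, Comet, Delta = {P1, P2, P3, P4, P5, P6, P8, P9, P10, P12}.
Not covered: P7, P11 — 2 rooms.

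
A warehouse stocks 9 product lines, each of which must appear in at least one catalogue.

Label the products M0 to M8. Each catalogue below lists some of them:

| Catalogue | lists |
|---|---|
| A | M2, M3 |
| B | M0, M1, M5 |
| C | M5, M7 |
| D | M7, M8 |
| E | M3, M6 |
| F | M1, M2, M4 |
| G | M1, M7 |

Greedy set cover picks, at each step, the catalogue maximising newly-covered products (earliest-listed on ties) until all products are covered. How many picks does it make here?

Greedy: pick B (covers 3 new) → pick A (covers 2 new) → pick D (covers 2 new) → pick E (covers 1 new) → pick F (covers 1 new). Total picks: 5.
(The true minimum cover uses only 4 catalogues, so greedy is not optimal here.)

5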